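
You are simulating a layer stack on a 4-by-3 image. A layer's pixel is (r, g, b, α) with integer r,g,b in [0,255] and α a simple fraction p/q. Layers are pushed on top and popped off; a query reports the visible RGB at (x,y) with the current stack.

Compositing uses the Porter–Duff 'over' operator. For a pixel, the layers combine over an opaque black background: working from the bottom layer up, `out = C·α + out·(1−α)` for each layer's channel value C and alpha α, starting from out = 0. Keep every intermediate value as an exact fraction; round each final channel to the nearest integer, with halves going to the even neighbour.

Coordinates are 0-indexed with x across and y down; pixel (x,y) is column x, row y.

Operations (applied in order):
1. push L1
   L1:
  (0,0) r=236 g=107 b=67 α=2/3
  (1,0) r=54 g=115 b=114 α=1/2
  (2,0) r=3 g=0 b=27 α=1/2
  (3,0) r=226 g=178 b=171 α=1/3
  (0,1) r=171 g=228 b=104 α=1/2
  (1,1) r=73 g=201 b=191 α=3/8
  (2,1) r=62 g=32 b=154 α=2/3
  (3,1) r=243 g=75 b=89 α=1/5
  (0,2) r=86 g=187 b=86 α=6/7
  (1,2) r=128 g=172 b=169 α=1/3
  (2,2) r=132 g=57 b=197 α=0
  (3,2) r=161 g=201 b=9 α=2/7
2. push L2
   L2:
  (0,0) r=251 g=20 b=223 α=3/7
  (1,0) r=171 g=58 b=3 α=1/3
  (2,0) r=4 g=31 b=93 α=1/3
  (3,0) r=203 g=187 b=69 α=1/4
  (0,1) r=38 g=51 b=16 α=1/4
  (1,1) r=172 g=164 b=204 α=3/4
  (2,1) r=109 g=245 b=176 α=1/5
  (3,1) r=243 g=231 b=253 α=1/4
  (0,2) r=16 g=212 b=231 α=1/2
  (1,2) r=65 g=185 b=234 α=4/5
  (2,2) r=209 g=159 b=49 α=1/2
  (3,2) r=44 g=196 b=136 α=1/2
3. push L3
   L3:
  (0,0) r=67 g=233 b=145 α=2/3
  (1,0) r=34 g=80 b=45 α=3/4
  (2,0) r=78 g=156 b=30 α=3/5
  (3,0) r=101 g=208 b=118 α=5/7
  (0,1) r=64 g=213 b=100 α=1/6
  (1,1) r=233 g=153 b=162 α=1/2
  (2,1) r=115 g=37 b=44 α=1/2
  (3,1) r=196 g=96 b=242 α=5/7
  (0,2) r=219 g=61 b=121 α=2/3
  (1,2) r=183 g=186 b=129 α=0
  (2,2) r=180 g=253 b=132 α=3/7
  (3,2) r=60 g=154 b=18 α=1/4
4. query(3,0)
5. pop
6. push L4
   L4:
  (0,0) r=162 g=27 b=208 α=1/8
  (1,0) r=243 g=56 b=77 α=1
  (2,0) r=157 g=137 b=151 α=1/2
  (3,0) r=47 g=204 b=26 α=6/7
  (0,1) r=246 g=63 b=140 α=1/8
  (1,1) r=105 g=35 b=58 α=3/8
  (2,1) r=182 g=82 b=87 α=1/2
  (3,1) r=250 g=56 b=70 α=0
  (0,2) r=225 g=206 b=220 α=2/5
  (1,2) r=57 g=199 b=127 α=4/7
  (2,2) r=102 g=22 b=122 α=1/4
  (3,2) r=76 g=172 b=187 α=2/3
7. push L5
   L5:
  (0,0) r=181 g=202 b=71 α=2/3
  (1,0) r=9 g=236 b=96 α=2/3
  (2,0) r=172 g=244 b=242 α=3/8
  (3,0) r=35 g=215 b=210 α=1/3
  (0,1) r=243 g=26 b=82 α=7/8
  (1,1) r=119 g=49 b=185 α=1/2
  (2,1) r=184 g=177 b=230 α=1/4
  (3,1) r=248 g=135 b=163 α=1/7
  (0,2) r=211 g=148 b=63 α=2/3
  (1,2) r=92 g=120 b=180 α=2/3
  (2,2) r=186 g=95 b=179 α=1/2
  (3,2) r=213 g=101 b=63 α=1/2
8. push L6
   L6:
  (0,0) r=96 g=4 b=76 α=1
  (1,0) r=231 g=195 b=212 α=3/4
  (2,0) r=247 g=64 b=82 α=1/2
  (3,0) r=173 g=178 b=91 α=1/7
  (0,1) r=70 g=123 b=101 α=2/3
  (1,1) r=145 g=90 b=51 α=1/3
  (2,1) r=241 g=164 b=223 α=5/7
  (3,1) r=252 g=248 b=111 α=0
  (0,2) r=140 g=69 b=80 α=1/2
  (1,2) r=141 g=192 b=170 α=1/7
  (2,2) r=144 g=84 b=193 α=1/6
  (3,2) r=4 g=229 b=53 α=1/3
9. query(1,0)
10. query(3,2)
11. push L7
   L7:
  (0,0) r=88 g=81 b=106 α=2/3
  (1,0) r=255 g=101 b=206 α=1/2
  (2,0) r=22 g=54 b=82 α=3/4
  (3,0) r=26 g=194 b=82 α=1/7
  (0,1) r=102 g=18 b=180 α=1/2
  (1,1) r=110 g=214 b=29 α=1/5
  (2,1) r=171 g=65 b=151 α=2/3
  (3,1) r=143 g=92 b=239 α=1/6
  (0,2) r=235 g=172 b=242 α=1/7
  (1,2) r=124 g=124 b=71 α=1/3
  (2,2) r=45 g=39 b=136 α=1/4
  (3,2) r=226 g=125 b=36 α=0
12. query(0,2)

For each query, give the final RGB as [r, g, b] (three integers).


(3,0) stack=L1,L2,L3; from [0,0,0]:
after L1 α=1/3: [226/3, 178/3, 57]
after L2 α=1/4: [429/4, 365/4, 60]
after L3 α=5/7: [1439/14, 2445/14, 710/7]
→ [103, 175, 101]

query (1,0) [L1,L2,L4,L5,L6] — begin 0,0,0
+L1 (α=1/2) → [27, 115/2, 57]
+L2 (α=1/3) → [75, 173/3, 39]
+L4 (α=1) → [243, 56, 77]
+L5 (α=2/3) → [87, 176, 269/3]
+L6 (α=3/4) → [195, 761/4, 2177/12]
rounded: [195, 190, 181]

at x=3,y=2 over L1,L2,L4,L5,L6:
+L1 (α=2/7) → [46, 402/7, 18/7]
+L2 (α=1/2) → [45, 887/7, 485/7]
+L4 (α=2/3) → [197/3, 3295/21, 3103/21]
+L5 (α=1/2) → [418/3, 2708/21, 2213/21]
+L6 (α=1/3) → [848/9, 10225/63, 5539/63]
→ [94, 162, 88]

at x=0,y=2 over L1,L2,L4,L5,L6,L7:
L1 α=6/7: [516/7, 1122/7, 516/7]
L2 α=1/2: [314/7, 1303/7, 2133/14]
L4 α=2/5: [4092/35, 6793/35, 12559/70]
L5 α=2/3: [18862/105, 17153/105, 21379/210]
L6 α=1/2: [16781/105, 12199/105, 38179/420]
L7 α=1/7: [41787/245, 30418/245, 55119/490]
rounded: [171, 124, 112]


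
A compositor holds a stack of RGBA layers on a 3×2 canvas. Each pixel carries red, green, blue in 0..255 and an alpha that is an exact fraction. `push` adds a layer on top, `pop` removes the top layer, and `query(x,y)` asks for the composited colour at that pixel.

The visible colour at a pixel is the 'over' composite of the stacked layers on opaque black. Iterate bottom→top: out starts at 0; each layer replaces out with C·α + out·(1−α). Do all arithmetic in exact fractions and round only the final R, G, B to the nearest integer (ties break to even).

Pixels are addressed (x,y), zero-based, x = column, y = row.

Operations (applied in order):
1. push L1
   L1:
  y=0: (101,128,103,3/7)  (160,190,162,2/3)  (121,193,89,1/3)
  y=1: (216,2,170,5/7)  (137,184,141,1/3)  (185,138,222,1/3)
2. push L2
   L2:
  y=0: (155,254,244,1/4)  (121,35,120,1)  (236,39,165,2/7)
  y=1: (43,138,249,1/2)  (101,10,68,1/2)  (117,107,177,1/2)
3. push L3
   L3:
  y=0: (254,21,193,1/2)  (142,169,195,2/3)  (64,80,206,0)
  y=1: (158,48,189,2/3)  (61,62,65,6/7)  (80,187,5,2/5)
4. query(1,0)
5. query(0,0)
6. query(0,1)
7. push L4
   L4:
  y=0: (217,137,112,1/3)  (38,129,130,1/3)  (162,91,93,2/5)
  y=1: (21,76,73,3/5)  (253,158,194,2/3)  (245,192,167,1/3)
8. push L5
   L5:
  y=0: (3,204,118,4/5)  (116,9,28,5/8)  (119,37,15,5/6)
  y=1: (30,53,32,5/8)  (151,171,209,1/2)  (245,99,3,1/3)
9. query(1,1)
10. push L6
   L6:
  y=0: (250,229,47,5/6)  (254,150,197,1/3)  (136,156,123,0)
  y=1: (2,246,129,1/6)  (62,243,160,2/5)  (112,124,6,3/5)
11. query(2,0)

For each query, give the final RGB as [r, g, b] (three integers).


at x=1,y=0 over L1,L2,L3:
+L1 (α=2/3) → [320/3, 380/3, 108]
+L2 (α=1) → [121, 35, 120]
+L3 (α=2/3) → [135, 373/3, 170]
= [135, 124, 170]

(0,0) stack=L1,L2,L3; from [0,0,0]:
L1 α=3/7: [303/7, 384/7, 309/7]
L2 α=1/4: [997/14, 1465/14, 2635/28]
L3 α=1/2: [4553/28, 1759/28, 8039/56]
= [163, 63, 144]

(0,1) stack=L1,L2,L3; from [0,0,0]:
after L1 α=5/7: [1080/7, 10/7, 850/7]
after L2 α=1/2: [1381/14, 488/7, 2593/14]
after L3 α=2/3: [1935/14, 1160/21, 7885/42]
= [138, 55, 188]

query (1,1) [L1,L2,L3,L4,L5] — begin 0,0,0
after L1 α=1/3: [137/3, 184/3, 47]
after L2 α=1/2: [220/3, 107/3, 115/2]
after L3 α=6/7: [1318/21, 1223/21, 895/14]
after L4 α=2/3: [11944/63, 7859/63, 2109/14]
after L5 α=1/2: [21457/126, 9316/63, 5035/28]
= [170, 148, 180]

at x=2,y=0 over L1,L2,L3,L4,L5,L6:
L1 α=1/3: [121/3, 193/3, 89/3]
L2 α=2/7: [2021/21, 1199/21, 205/3]
L3 α=0: [2021/21, 1199/21, 205/3]
L4 α=2/5: [4289/35, 2473/35, 391/5]
L5 α=5/6: [12557/105, 4474/105, 383/15]
L6 α=0: [12557/105, 4474/105, 383/15]
→ [120, 43, 26]


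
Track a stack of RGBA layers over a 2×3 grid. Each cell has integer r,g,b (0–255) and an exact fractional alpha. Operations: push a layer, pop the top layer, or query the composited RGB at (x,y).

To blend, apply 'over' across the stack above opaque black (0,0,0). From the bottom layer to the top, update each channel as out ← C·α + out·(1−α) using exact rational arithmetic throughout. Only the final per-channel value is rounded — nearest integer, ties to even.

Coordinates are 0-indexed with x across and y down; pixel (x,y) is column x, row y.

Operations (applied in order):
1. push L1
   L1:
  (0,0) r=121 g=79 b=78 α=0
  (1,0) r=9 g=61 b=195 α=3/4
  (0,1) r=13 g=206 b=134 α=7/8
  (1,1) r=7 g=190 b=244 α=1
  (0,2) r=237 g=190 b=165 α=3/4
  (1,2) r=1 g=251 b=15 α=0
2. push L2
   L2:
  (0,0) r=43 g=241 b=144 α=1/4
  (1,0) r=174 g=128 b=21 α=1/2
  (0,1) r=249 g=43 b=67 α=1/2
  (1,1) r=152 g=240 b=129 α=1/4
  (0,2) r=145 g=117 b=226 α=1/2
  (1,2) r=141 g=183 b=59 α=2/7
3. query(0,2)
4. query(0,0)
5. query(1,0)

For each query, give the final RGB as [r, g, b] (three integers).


query (0,2) [L1,L2] — begin 0,0,0
after L1 α=3/4: [711/4, 285/2, 495/4]
after L2 α=1/2: [1291/8, 519/4, 1399/8]
→ [161, 130, 175]

(0,0) stack=L1,L2; from [0,0,0]:
+L1 (α=0) → [0, 0, 0]
+L2 (α=1/4) → [43/4, 241/4, 36]
rounded: [11, 60, 36]

query (1,0) [L1,L2] — begin 0,0,0
L1 α=3/4: [27/4, 183/4, 585/4]
L2 α=1/2: [723/8, 695/8, 669/8]
→ [90, 87, 84]


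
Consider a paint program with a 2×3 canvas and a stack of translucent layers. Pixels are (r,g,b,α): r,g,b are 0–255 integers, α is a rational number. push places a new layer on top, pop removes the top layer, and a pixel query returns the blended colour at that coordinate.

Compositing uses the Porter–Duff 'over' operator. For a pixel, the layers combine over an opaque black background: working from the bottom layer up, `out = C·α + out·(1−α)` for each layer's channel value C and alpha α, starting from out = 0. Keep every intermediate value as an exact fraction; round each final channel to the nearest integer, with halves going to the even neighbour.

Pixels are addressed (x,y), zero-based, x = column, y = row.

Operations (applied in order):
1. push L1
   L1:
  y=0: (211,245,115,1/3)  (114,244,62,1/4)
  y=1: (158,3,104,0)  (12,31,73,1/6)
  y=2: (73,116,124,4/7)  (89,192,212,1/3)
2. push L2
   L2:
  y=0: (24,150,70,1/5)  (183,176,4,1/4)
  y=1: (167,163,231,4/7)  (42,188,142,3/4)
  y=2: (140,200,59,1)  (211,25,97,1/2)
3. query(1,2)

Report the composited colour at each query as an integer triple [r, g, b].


at x=1,y=2 over L1,L2:
+L1 (α=1/3) → [89/3, 64, 212/3]
+L2 (α=1/2) → [361/3, 89/2, 503/6]
rounded: [120, 44, 84]


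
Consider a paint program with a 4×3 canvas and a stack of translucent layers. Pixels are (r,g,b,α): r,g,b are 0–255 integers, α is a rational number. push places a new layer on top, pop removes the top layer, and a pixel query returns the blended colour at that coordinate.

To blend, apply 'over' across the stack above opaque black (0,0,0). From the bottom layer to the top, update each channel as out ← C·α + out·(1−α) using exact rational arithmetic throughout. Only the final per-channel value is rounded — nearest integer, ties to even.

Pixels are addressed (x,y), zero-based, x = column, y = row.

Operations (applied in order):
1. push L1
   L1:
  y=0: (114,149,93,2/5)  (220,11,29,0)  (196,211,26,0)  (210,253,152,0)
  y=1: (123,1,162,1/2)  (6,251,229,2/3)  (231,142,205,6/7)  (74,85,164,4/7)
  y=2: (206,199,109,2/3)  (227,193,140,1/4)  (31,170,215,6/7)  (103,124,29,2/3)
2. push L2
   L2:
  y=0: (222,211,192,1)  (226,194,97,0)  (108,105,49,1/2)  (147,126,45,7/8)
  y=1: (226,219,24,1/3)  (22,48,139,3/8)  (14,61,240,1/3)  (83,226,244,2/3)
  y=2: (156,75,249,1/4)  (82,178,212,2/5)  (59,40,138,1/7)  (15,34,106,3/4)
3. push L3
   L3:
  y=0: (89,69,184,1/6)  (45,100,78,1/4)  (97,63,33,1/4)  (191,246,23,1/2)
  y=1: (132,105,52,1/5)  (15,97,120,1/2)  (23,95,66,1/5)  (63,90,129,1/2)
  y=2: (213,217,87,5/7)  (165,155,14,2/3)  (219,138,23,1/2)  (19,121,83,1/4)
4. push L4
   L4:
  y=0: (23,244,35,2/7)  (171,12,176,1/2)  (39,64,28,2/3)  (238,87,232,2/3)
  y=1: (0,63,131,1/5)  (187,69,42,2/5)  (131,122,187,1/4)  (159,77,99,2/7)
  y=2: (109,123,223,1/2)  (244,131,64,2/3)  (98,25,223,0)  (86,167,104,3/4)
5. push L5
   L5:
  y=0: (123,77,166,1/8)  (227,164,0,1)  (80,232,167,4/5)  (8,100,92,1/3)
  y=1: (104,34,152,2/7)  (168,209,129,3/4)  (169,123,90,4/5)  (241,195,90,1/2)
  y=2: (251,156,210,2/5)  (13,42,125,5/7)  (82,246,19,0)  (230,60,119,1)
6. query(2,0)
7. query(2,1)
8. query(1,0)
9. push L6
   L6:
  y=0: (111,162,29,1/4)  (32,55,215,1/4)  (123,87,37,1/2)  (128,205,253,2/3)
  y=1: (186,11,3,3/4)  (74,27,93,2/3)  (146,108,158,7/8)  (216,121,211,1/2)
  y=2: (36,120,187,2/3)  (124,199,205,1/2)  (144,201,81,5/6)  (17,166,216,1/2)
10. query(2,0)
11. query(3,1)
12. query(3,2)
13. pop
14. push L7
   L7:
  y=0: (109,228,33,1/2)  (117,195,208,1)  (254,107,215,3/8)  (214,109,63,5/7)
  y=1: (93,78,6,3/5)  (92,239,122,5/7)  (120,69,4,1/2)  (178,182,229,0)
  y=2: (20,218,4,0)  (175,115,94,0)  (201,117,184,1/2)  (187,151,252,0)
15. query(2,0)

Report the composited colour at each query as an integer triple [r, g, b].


at x=2,y=0 over L1,L2,L3,L4,L5:
+L1 (α=0) → [0, 0, 0]
+L2 (α=1/2) → [54, 105/2, 49/2]
+L3 (α=1/4) → [259/4, 441/8, 213/8]
+L4 (α=2/3) → [571/12, 1465/24, 661/24]
+L5 (α=4/5) → [4411/60, 23737/120, 16693/120]
= [74, 198, 139]

(2,1) stack=L1,L2,L3,L4,L5; from [0,0,0]:
+L1 (α=6/7) → [198, 852/7, 1230/7]
+L2 (α=1/3) → [410/3, 2131/21, 1380/7]
+L3 (α=1/5) → [1709/15, 10519/105, 5982/35]
+L4 (α=1/4) → [591/5, 14789/140, 24491/140]
+L5 (α=4/5) → [3971/25, 83669/700, 74891/700]
rounded: [159, 120, 107]

(1,0) stack=L1,L2,L3,L4,L5; from [0,0,0]:
+L1 (α=0) → [0, 0, 0]
+L2 (α=0) → [0, 0, 0]
+L3 (α=1/4) → [45/4, 25, 39/2]
+L4 (α=1/2) → [729/8, 37/2, 391/4]
+L5 (α=1) → [227, 164, 0]
rounded: [227, 164, 0]

at x=2,y=0 over L1,L2,L3,L4,L5,L6:
L1 α=0: [0, 0, 0]
L2 α=1/2: [54, 105/2, 49/2]
L3 α=1/4: [259/4, 441/8, 213/8]
L4 α=2/3: [571/12, 1465/24, 661/24]
L5 α=4/5: [4411/60, 23737/120, 16693/120]
L6 α=1/2: [11791/120, 34177/240, 21133/240]
rounded: [98, 142, 88]

query (3,1) [L1,L2,L3,L4,L5,L6] — begin 0,0,0
+L1 (α=4/7) → [296/7, 340/7, 656/7]
+L2 (α=2/3) → [486/7, 1168/7, 4072/21]
+L3 (α=1/2) → [927/14, 899/7, 6781/42]
+L4 (α=2/7) → [9087/98, 5573/49, 42221/294]
+L5 (α=1/2) → [32705/196, 7564/49, 68681/588]
+L6 (α=1/2) → [75041/392, 13493/98, 192749/1176]
→ [191, 138, 164]

query (3,2) [L1,L2,L3,L4,L5,L6] — begin 0,0,0
L1 α=2/3: [206/3, 248/3, 58/3]
L2 α=3/4: [341/12, 277/6, 253/3]
L3 α=1/4: [417/16, 519/8, 84]
L4 α=3/4: [4545/64, 4527/32, 99]
L5 α=1: [230, 60, 119]
L6 α=1/2: [247/2, 113, 335/2]
= [124, 113, 168]

query (2,0) [L1,L2,L3,L4,L5,L7] — begin 0,0,0
L1 α=0: [0, 0, 0]
L2 α=1/2: [54, 105/2, 49/2]
L3 α=1/4: [259/4, 441/8, 213/8]
L4 α=2/3: [571/12, 1465/24, 661/24]
L5 α=4/5: [4411/60, 23737/120, 16693/120]
L7 α=3/8: [13555/96, 31441/192, 32173/192]
= [141, 164, 168]


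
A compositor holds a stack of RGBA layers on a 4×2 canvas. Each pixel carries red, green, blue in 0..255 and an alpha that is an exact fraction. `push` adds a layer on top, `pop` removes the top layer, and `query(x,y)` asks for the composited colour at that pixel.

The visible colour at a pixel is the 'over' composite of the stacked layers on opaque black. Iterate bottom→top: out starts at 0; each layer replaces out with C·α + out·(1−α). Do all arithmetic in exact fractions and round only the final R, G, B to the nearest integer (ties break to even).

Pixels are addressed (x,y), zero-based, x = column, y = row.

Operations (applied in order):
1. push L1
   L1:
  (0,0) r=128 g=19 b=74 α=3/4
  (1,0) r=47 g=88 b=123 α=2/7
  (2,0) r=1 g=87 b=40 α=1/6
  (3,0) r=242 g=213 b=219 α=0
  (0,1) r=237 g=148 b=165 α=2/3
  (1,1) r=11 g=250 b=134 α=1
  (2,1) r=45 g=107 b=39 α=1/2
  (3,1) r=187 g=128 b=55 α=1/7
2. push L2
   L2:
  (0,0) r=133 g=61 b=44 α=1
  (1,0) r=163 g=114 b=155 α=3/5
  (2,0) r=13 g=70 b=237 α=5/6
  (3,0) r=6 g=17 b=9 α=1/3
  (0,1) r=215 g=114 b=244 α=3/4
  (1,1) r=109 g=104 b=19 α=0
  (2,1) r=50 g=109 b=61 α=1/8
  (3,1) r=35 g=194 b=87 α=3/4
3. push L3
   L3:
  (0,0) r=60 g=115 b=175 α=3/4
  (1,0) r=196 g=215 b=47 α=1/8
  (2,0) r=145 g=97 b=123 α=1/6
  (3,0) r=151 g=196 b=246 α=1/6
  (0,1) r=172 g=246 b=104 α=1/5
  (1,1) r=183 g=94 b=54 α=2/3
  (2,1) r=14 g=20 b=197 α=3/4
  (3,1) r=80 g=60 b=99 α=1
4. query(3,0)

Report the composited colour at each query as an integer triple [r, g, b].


(3,0) stack=L1,L2,L3; from [0,0,0]:
+L1 (α=0) → [0, 0, 0]
+L2 (α=1/3) → [2, 17/3, 3]
+L3 (α=1/6) → [161/6, 673/18, 87/2]
= [27, 37, 44]


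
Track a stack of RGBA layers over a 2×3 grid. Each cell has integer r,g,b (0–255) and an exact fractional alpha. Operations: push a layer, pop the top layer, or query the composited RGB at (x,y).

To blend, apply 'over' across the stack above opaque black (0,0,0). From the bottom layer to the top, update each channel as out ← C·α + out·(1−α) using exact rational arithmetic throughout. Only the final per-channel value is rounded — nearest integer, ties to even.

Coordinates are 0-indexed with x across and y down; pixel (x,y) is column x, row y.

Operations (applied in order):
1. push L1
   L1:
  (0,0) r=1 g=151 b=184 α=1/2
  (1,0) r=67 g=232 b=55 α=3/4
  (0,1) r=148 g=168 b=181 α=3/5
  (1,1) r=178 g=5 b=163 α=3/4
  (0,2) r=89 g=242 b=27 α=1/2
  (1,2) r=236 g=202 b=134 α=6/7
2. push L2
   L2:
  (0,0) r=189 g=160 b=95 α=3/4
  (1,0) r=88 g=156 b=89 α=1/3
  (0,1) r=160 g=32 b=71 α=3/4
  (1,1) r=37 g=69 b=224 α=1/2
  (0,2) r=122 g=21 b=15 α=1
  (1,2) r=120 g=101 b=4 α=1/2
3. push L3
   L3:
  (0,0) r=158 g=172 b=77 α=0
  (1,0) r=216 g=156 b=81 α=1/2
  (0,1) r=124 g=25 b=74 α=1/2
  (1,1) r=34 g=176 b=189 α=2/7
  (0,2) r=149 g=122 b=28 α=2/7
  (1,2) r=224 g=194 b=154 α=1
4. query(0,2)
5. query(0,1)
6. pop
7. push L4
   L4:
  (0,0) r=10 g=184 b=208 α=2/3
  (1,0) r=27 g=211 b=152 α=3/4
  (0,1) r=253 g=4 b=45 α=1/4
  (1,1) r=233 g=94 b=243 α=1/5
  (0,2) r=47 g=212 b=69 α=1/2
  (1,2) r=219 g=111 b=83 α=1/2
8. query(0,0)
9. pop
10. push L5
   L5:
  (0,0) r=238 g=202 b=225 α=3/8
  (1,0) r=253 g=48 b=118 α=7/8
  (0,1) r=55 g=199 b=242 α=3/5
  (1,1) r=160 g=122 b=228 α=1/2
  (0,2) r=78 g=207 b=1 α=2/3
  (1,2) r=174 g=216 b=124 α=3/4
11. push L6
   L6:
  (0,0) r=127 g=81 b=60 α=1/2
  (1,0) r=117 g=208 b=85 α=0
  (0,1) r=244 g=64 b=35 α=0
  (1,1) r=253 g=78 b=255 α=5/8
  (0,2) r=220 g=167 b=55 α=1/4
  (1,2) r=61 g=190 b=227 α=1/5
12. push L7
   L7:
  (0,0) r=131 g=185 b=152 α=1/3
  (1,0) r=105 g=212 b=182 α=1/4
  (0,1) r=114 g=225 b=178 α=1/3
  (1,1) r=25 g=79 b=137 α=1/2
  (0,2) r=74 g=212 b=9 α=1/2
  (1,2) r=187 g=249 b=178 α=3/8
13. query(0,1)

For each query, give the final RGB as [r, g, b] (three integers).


at x=0,y=2 over L1,L2,L3:
+L1 (α=1/2) → [89/2, 121, 27/2]
+L2 (α=1) → [122, 21, 15]
+L3 (α=2/7) → [908/7, 349/7, 131/7]
= [130, 50, 19]

query (0,1) [L1,L2,L3] — begin 0,0,0
L1 α=3/5: [444/5, 504/5, 543/5]
L2 α=3/4: [711/5, 246/5, 402/5]
L3 α=1/2: [1331/10, 371/10, 386/5]
→ [133, 37, 77]

query (0,0) [L1,L2,L4] — begin 0,0,0
after L1 α=1/2: [1/2, 151/2, 92]
after L2 α=3/4: [1135/8, 1111/8, 377/4]
after L4 α=2/3: [1295/24, 4055/24, 2041/12]
rounded: [54, 169, 170]

at x=0,y=1 over L1,L2,L5,L6,L7:
+L1 (α=3/5) → [444/5, 504/5, 543/5]
+L2 (α=3/4) → [711/5, 246/5, 402/5]
+L5 (α=3/5) → [2247/25, 3477/25, 4434/25]
+L6 (α=0) → [2247/25, 3477/25, 4434/25]
+L7 (α=1/3) → [2448/25, 4193/25, 13318/75]
rounded: [98, 168, 178]


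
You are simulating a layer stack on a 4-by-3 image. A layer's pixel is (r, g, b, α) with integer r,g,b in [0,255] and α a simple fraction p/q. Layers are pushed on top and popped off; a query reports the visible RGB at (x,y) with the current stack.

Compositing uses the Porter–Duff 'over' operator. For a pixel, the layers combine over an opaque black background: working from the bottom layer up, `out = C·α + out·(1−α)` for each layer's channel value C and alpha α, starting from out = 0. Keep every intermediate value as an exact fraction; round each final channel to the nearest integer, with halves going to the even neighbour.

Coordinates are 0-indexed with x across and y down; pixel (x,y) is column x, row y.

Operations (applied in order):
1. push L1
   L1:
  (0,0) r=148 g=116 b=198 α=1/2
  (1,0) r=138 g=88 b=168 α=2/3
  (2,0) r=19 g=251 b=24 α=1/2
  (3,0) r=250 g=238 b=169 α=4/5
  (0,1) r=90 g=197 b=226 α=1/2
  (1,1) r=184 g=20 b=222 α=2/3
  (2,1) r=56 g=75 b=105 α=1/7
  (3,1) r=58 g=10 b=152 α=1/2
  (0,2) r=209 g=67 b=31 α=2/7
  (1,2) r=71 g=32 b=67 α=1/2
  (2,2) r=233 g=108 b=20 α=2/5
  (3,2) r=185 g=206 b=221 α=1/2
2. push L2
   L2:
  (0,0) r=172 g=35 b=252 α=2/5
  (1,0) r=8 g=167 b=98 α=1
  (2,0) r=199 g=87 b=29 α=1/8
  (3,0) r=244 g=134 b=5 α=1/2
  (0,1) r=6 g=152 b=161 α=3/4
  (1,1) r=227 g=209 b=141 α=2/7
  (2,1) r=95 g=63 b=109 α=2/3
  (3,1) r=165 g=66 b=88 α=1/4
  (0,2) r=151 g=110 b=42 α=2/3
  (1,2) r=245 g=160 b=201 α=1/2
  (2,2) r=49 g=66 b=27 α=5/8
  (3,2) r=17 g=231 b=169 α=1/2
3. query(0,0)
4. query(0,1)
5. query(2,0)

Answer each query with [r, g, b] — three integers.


(0,0) stack=L1,L2; from [0,0,0]:
L1 α=1/2: [74, 58, 99]
L2 α=2/5: [566/5, 244/5, 801/5]
rounded: [113, 49, 160]

at x=0,y=1 over L1,L2:
+L1 (α=1/2) → [45, 197/2, 113]
+L2 (α=3/4) → [63/4, 1109/8, 149]
rounded: [16, 139, 149]

query (2,0) [L1,L2] — begin 0,0,0
L1 α=1/2: [19/2, 251/2, 12]
L2 α=1/8: [531/16, 1931/16, 113/8]
→ [33, 121, 14]


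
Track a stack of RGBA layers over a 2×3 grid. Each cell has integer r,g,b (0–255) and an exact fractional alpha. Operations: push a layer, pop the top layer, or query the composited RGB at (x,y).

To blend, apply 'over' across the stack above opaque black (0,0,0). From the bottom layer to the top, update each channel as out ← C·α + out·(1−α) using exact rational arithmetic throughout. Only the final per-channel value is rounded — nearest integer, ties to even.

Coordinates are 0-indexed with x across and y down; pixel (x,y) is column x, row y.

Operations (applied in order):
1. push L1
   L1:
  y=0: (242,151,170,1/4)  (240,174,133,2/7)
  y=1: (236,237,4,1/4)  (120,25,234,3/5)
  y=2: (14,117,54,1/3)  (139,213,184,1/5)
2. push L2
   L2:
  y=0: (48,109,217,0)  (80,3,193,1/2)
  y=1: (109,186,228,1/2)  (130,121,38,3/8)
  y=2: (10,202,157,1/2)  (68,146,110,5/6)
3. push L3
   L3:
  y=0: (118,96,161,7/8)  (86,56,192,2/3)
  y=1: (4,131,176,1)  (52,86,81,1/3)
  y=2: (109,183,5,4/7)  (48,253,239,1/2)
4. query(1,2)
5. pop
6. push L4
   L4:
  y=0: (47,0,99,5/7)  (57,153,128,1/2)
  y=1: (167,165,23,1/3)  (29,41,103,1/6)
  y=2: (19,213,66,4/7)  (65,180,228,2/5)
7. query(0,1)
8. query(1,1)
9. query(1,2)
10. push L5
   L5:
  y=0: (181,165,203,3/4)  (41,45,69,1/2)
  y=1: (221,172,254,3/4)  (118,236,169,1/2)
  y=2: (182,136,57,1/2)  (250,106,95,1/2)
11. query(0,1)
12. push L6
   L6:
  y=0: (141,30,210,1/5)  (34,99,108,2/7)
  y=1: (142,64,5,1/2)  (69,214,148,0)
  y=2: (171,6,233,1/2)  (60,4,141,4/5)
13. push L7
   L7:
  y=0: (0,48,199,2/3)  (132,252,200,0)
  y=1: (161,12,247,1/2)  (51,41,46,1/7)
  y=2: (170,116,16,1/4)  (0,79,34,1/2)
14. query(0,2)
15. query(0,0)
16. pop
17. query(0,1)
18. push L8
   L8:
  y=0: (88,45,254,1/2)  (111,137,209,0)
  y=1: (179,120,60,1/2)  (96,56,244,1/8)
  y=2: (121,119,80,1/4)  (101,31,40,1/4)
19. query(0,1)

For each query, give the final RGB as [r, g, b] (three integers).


(1,2) stack=L1,L2,L3; from [0,0,0]:
+L1 (α=1/5) → [139/5, 213/5, 184/5]
+L2 (α=5/6) → [613/10, 3863/30, 489/5]
+L3 (α=1/2) → [1093/20, 11453/60, 842/5]
rounded: [55, 191, 168]

(0,1) stack=L1,L2,L4; from [0,0,0]:
after L1 α=1/4: [59, 237/4, 1]
after L2 α=1/2: [84, 981/8, 229/2]
after L4 α=1/3: [335/3, 547/4, 84]
rounded: [112, 137, 84]

at x=1,y=1 over L1,L2,L4:
+L1 (α=3/5) → [72, 15, 702/5]
+L2 (α=3/8) → [375/4, 219/4, 102]
+L4 (α=1/6) → [1991/24, 1259/24, 613/6]
→ [83, 52, 102]

at x=1,y=2 over L1,L2,L4:
after L1 α=1/5: [139/5, 213/5, 184/5]
after L2 α=5/6: [613/10, 3863/30, 489/5]
after L4 α=2/5: [3139/50, 7463/50, 3747/25]
rounded: [63, 149, 150]

(0,1) stack=L1,L2,L4,L5; from [0,0,0]:
L1 α=1/4: [59, 237/4, 1]
L2 α=1/2: [84, 981/8, 229/2]
L4 α=1/3: [335/3, 547/4, 84]
L5 α=3/4: [581/3, 2611/16, 423/2]
= [194, 163, 212]

query (0,2) [L1,L2,L4,L5,L6,L7] — begin 0,0,0
after L1 α=1/3: [14/3, 39, 18]
after L2 α=1/2: [22/3, 241/2, 175/2]
after L4 α=4/7: [14, 2427/14, 1053/14]
after L5 α=1/2: [98, 4331/28, 1851/28]
after L6 α=1/2: [269/2, 4499/56, 8375/56]
after L7 α=1/4: [1147/8, 19993/224, 26021/224]
= [143, 89, 116]

at x=0,y=0 over L1,L2,L4,L5,L6,L7:
after L1 α=1/4: [121/2, 151/4, 85/2]
after L2 α=0: [121/2, 151/4, 85/2]
after L4 α=5/7: [356/7, 151/14, 580/7]
after L5 α=3/4: [4157/28, 7081/56, 4843/28]
after L6 α=1/5: [5144/35, 7501/70, 6313/35]
after L7 α=2/3: [5144/105, 14221/210, 20243/105]
= [49, 68, 193]

query (0,1) [L1,L2,L4,L5,L6] — begin 0,0,0
after L1 α=1/4: [59, 237/4, 1]
after L2 α=1/2: [84, 981/8, 229/2]
after L4 α=1/3: [335/3, 547/4, 84]
after L5 α=3/4: [581/3, 2611/16, 423/2]
after L6 α=1/2: [1007/6, 3635/32, 433/4]
→ [168, 114, 108]

at x=0,y=1 over L1,L2,L4,L5,L6,L8:
+L1 (α=1/4) → [59, 237/4, 1]
+L2 (α=1/2) → [84, 981/8, 229/2]
+L4 (α=1/3) → [335/3, 547/4, 84]
+L5 (α=3/4) → [581/3, 2611/16, 423/2]
+L6 (α=1/2) → [1007/6, 3635/32, 433/4]
+L8 (α=1/2) → [2081/12, 7475/64, 673/8]
= [173, 117, 84]


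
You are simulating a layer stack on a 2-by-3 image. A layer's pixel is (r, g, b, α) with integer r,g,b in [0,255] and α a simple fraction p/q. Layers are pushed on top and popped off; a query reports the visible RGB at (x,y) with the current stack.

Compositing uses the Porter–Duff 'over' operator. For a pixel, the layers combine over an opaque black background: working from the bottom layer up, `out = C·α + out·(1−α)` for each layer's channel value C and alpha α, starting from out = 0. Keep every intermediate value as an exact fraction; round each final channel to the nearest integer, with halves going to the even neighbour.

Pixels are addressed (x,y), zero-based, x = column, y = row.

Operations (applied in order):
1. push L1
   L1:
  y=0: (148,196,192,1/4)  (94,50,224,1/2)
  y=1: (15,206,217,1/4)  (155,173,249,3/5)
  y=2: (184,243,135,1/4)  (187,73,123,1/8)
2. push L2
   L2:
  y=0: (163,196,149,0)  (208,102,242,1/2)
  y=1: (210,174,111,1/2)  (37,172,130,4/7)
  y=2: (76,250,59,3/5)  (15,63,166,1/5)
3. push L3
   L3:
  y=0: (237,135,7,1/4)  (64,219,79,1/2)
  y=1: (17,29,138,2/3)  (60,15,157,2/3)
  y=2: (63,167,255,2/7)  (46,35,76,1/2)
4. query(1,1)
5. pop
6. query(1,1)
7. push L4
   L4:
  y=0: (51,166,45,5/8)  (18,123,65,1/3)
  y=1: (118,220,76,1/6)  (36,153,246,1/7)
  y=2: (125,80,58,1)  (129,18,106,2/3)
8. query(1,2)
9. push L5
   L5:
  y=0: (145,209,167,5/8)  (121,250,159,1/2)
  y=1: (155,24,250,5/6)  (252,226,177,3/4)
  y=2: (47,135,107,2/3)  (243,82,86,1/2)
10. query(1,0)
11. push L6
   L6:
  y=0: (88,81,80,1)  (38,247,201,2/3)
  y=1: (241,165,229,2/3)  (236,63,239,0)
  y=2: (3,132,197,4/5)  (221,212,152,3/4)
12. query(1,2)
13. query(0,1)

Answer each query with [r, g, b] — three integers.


at x=1,y=1 over L1,L2,L3:
L1 α=3/5: [93, 519/5, 747/5]
L2 α=4/7: [61, 4997/35, 4841/35]
L3 α=2/3: [181/3, 6047/105, 5277/35]
rounded: [60, 58, 151]

query (1,1) [L1,L2] — begin 0,0,0
after L1 α=3/5: [93, 519/5, 747/5]
after L2 α=4/7: [61, 4997/35, 4841/35]
→ [61, 143, 138]

(1,2) stack=L1,L2,L4; from [0,0,0]:
L1 α=1/8: [187/8, 73/8, 123/8]
L2 α=1/5: [217/10, 199/10, 91/2]
L4 α=2/3: [2797/30, 559/30, 515/6]
→ [93, 19, 86]

(1,0) stack=L1,L2,L4,L5; from [0,0,0]:
after L1 α=1/2: [47, 25, 112]
after L2 α=1/2: [255/2, 127/2, 177]
after L4 α=1/3: [91, 250/3, 419/3]
after L5 α=1/2: [106, 500/3, 448/3]
= [106, 167, 149]

(1,2) stack=L1,L2,L4,L5,L6; from [0,0,0]:
L1 α=1/8: [187/8, 73/8, 123/8]
L2 α=1/5: [217/10, 199/10, 91/2]
L4 α=2/3: [2797/30, 559/30, 515/6]
L5 α=1/2: [10087/60, 3019/60, 1031/12]
L6 α=3/4: [49867/240, 41179/240, 6503/48]
rounded: [208, 172, 135]

query (0,1) [L1,L2,L4,L5,L6] — begin 0,0,0
after L1 α=1/4: [15/4, 103/2, 217/4]
after L2 α=1/2: [855/8, 451/4, 661/8]
after L4 α=1/6: [5219/48, 1045/8, 3913/48]
after L5 α=5/6: [42419/288, 2005/48, 63913/288]
after L6 α=2/3: [181235/864, 17845/144, 195817/864]
rounded: [210, 124, 227]


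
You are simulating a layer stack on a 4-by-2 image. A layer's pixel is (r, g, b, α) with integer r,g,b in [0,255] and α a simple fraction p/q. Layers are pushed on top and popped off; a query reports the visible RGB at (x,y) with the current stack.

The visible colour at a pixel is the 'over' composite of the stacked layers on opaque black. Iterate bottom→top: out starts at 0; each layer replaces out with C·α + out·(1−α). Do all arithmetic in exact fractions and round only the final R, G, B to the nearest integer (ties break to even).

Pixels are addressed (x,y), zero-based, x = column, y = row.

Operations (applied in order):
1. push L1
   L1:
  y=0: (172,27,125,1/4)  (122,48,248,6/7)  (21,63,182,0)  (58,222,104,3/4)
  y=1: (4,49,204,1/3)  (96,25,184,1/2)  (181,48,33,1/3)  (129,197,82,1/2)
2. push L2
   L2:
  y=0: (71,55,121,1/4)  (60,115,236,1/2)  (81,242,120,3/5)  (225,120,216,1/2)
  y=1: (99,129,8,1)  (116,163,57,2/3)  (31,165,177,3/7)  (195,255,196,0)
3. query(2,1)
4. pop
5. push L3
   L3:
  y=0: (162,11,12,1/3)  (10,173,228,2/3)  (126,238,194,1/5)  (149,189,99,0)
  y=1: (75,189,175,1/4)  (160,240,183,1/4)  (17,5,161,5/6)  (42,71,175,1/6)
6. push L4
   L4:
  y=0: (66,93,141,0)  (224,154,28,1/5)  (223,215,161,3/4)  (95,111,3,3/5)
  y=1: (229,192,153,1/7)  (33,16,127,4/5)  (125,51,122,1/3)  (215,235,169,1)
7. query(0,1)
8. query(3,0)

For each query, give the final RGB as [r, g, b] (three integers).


(2,1) stack=L1,L2; from [0,0,0]:
+L1 (α=1/3) → [181/3, 16, 11]
+L2 (α=3/7) → [1003/21, 559/7, 575/7]
= [48, 80, 82]

(0,1) stack=L1,L3,L4; from [0,0,0]:
L1 α=1/3: [4/3, 49/3, 68]
L3 α=1/4: [79/4, 119/2, 379/4]
L4 α=1/7: [695/14, 549/7, 1443/14]
rounded: [50, 78, 103]

query (3,0) [L1,L3,L4] — begin 0,0,0
after L1 α=3/4: [87/2, 333/2, 78]
after L3 α=0: [87/2, 333/2, 78]
after L4 α=3/5: [372/5, 666/5, 33]
rounded: [74, 133, 33]


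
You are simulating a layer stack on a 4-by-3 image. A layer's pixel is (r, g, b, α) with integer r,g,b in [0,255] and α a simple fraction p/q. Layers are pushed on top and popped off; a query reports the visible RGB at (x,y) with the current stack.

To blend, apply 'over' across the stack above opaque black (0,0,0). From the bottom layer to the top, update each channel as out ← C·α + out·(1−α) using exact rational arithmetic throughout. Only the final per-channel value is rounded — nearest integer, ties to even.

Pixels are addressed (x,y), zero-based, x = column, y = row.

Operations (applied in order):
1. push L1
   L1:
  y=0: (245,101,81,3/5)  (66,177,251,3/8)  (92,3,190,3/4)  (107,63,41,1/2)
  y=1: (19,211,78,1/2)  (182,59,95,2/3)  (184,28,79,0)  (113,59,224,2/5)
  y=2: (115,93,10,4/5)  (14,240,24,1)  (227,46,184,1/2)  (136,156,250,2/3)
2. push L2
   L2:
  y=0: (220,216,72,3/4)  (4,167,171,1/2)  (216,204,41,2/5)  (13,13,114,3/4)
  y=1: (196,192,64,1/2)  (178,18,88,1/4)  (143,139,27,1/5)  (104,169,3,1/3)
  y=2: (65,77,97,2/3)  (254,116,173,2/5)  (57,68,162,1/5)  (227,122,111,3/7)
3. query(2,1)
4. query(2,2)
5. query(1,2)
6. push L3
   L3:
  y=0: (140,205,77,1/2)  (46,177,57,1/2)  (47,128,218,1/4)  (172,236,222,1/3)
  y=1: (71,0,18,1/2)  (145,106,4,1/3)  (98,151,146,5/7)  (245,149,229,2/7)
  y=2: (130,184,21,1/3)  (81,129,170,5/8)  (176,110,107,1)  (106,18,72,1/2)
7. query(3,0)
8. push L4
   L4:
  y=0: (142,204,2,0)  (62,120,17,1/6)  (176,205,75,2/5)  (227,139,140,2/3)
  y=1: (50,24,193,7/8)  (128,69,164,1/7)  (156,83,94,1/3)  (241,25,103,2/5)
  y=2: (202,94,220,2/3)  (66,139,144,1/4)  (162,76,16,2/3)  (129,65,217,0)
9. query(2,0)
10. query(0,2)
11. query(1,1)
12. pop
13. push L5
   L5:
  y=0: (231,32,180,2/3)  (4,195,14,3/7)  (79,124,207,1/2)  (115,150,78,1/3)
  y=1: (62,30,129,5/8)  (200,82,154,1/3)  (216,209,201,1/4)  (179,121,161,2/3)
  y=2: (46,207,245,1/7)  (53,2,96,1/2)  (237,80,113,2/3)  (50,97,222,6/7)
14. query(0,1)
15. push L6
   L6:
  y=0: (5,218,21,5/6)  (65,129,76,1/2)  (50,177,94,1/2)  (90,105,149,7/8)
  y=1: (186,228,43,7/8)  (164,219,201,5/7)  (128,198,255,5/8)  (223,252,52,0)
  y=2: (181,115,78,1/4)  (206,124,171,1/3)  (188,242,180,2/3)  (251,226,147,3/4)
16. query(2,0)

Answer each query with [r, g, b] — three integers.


at x=2,y=1 over L1,L2:
+L1 (α=0) → [0, 0, 0]
+L2 (α=1/5) → [143/5, 139/5, 27/5]
rounded: [29, 28, 5]

query (2,2) [L1,L2] — begin 0,0,0
+L1 (α=1/2) → [227/2, 23, 92]
+L2 (α=1/5) → [511/5, 32, 106]
= [102, 32, 106]

at x=1,y=2 over L1,L2:
L1 α=1: [14, 240, 24]
L2 α=2/5: [110, 952/5, 418/5]
rounded: [110, 190, 84]

query (3,0) [L1,L2,L3] — begin 0,0,0
after L1 α=1/2: [107/2, 63/2, 41/2]
after L2 α=3/4: [185/8, 141/8, 725/8]
after L3 α=1/3: [291/4, 1085/12, 1613/12]
= [73, 90, 134]

(2,0) stack=L1,L2,L3,L4; from [0,0,0]:
after L1 α=3/4: [69, 9/4, 285/2]
after L2 α=2/5: [639/5, 1659/20, 1019/10]
after L3 α=1/4: [538/5, 7537/80, 5237/40]
after L4 α=2/5: [3374/25, 55411/400, 21711/200]
= [135, 139, 109]

(0,2) stack=L1,L2,L3,L4; from [0,0,0]:
L1 α=4/5: [92, 372/5, 8]
L2 α=2/3: [74, 1142/15, 202/3]
L3 α=1/3: [278/3, 5044/45, 467/9]
L4 α=2/3: [1490/9, 13504/135, 4427/27]
rounded: [166, 100, 164]

query (1,1) [L1,L2,L3,L4] — begin 0,0,0
L1 α=2/3: [364/3, 118/3, 190/3]
L2 α=1/4: [271/2, 34, 139/2]
L3 α=1/3: [416/3, 58, 143/3]
L4 α=1/7: [960/7, 417/7, 450/7]
= [137, 60, 64]

(0,1) stack=L1,L2,L3,L5; from [0,0,0]:
after L1 α=1/2: [19/2, 211/2, 39]
after L2 α=1/2: [411/4, 595/4, 103/2]
after L3 α=1/2: [695/8, 595/8, 139/4]
after L5 α=5/8: [4565/64, 2985/64, 2997/32]
rounded: [71, 47, 94]

at x=2,y=0 over L1,L2,L3,L5,L6:
L1 α=3/4: [69, 9/4, 285/2]
L2 α=2/5: [639/5, 1659/20, 1019/10]
L3 α=1/4: [538/5, 7537/80, 5237/40]
L5 α=1/2: [933/10, 17457/160, 13517/80]
L6 α=1/2: [1433/20, 45777/320, 21037/160]
= [72, 143, 131]


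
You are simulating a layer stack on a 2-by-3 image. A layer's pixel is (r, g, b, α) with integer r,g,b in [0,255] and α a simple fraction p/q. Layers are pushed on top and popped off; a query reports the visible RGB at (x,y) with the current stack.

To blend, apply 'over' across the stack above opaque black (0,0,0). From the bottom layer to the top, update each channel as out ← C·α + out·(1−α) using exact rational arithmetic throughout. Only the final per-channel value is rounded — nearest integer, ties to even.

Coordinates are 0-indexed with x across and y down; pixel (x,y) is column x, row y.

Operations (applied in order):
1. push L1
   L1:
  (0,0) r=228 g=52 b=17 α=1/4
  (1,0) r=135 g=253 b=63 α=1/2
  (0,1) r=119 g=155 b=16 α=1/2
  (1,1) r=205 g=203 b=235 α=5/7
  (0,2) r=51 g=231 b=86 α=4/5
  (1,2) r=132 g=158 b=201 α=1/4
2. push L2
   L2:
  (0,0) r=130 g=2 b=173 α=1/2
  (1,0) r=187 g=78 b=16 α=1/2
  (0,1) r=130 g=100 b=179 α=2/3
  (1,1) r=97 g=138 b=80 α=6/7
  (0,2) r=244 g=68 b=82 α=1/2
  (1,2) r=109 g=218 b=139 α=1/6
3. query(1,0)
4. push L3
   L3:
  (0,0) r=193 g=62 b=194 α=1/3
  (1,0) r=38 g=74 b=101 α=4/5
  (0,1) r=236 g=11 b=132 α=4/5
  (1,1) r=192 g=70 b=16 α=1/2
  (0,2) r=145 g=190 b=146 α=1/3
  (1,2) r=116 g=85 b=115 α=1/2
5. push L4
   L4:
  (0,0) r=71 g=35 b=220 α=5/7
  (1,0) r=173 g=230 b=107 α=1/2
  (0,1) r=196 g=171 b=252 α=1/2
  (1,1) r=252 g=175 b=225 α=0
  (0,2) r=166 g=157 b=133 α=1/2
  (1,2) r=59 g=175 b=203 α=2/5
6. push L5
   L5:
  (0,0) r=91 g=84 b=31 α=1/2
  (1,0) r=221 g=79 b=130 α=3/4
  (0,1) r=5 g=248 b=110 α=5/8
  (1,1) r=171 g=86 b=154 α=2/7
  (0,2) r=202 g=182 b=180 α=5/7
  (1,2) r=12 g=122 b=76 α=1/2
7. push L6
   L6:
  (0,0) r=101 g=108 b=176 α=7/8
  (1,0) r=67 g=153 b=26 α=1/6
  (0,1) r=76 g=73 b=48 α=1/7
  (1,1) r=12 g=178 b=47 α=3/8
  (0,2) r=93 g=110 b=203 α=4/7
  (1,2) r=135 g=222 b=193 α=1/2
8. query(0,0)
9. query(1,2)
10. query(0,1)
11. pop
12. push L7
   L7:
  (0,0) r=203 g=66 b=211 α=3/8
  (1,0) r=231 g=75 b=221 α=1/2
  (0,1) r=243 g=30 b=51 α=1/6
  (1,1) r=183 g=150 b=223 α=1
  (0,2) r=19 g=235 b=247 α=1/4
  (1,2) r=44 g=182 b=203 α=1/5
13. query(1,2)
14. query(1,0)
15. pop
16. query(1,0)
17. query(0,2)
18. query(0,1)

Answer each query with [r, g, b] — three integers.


(1,0) stack=L1,L2; from [0,0,0]:
after L1 α=1/2: [135/2, 253/2, 63/2]
after L2 α=1/2: [509/4, 409/4, 95/4]
= [127, 102, 24]

at x=0,y=0 over L1,L2,L3,L4,L5,L6:
+L1 (α=1/4) → [57, 13, 17/4]
+L2 (α=1/2) → [187/2, 15/2, 709/8]
+L3 (α=1/3) → [380/3, 77/3, 495/4]
+L4 (α=5/7) → [1825/21, 97/3, 385/2]
+L5 (α=1/2) → [1868/21, 349/6, 447/4]
+L6 (α=7/8) → [16715/168, 4885/48, 5375/32]
= [99, 102, 168]

(1,2) stack=L1,L2,L3,L4,L5,L6; from [0,0,0]:
after L1 α=1/4: [33, 79/2, 201/4]
after L2 α=1/6: [137/3, 277/4, 1561/24]
after L3 α=1/2: [485/6, 617/8, 4321/48]
after L4 α=2/5: [721/10, 4651/40, 10817/80]
after L5 α=1/2: [841/20, 9531/80, 16897/160]
after L6 α=1/2: [3541/40, 27291/160, 47777/320]
= [89, 171, 149]

at x=0,y=1 over L1,L2,L3,L4,L5,L6:
L1 α=1/2: [119/2, 155/2, 8]
L2 α=2/3: [213/2, 185/2, 122]
L3 α=4/5: [2101/10, 273/10, 130]
L4 α=1/2: [4061/20, 1983/20, 191]
L5 α=5/8: [12683/160, 30749/160, 1123/8]
L6 α=1/7: [44129/560, 98087/560, 3561/28]
→ [79, 175, 127]

query (1,2) [L1,L2,L3,L4,L5,L7] — begin 0,0,0
L1 α=1/4: [33, 79/2, 201/4]
L2 α=1/6: [137/3, 277/4, 1561/24]
L3 α=1/2: [485/6, 617/8, 4321/48]
L4 α=2/5: [721/10, 4651/40, 10817/80]
L5 α=1/2: [841/20, 9531/80, 16897/160]
L7 α=1/5: [1061/25, 13171/100, 25017/200]
rounded: [42, 132, 125]

(1,0) stack=L1,L2,L3,L4,L5,L7; from [0,0,0]:
+L1 (α=1/2) → [135/2, 253/2, 63/2]
+L2 (α=1/2) → [509/4, 409/4, 95/4]
+L3 (α=4/5) → [1117/20, 1593/20, 1711/20]
+L4 (α=1/2) → [4577/40, 6193/40, 3851/40]
+L5 (α=3/4) → [31097/160, 15673/160, 19451/160]
+L7 (α=1/2) → [68057/320, 27673/320, 54811/320]
→ [213, 86, 171]

(1,0) stack=L1,L2,L3,L4,L5; from [0,0,0]:
+L1 (α=1/2) → [135/2, 253/2, 63/2]
+L2 (α=1/2) → [509/4, 409/4, 95/4]
+L3 (α=4/5) → [1117/20, 1593/20, 1711/20]
+L4 (α=1/2) → [4577/40, 6193/40, 3851/40]
+L5 (α=3/4) → [31097/160, 15673/160, 19451/160]
= [194, 98, 122]

(0,2) stack=L1,L2,L3,L4,L5; from [0,0,0]:
+L1 (α=4/5) → [204/5, 924/5, 344/5]
+L2 (α=1/2) → [712/5, 632/5, 377/5]
+L3 (α=1/3) → [2149/15, 738/5, 1484/15]
+L4 (α=1/2) → [4639/30, 1523/10, 3479/30]
+L5 (α=5/7) → [2827/15, 6073/35, 16979/105]
= [188, 174, 162]

query (0,1) [L1,L2,L3,L4,L5] — begin 0,0,0
L1 α=1/2: [119/2, 155/2, 8]
L2 α=2/3: [213/2, 185/2, 122]
L3 α=4/5: [2101/10, 273/10, 130]
L4 α=1/2: [4061/20, 1983/20, 191]
L5 α=5/8: [12683/160, 30749/160, 1123/8]
= [79, 192, 140]


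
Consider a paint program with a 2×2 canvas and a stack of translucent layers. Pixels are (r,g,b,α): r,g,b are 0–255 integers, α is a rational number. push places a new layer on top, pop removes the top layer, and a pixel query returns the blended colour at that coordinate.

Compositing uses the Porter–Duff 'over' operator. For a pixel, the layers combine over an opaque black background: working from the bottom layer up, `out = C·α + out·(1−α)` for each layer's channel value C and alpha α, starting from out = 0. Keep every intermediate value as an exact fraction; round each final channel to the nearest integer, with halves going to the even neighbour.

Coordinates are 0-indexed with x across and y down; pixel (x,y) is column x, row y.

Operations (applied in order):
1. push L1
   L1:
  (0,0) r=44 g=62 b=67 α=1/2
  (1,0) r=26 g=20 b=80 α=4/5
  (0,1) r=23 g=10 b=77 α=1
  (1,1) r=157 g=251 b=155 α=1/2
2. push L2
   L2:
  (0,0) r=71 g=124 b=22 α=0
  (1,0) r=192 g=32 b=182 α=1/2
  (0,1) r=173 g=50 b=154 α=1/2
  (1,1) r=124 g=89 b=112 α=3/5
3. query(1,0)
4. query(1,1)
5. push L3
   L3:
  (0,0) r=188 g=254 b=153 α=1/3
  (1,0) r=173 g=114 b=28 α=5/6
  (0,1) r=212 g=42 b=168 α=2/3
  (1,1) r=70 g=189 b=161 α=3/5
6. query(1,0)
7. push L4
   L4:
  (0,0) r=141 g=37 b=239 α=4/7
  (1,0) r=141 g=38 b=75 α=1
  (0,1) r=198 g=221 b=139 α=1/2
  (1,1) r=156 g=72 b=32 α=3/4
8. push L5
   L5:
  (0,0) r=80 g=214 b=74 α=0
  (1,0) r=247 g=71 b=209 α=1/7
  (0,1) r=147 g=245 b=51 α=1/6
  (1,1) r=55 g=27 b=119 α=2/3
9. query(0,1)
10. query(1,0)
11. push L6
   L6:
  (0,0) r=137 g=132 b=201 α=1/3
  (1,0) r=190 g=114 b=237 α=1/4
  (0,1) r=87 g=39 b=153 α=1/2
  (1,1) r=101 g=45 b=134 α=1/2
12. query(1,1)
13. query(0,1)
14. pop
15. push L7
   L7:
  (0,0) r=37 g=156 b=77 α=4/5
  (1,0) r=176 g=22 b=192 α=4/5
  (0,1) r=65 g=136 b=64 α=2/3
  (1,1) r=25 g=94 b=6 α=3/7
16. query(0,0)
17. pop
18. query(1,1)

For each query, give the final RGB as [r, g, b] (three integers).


at x=1,y=0 over L1,L2:
+L1 (α=4/5) → [104/5, 16, 64]
+L2 (α=1/2) → [532/5, 24, 123]
= [106, 24, 123]

query (1,1) [L1,L2] — begin 0,0,0
L1 α=1/2: [157/2, 251/2, 155/2]
L2 α=3/5: [529/5, 518/5, 491/5]
rounded: [106, 104, 98]

at x=1,y=0 over L1,L2,L3:
L1 α=4/5: [104/5, 16, 64]
L2 α=1/2: [532/5, 24, 123]
L3 α=5/6: [1619/10, 99, 263/6]
rounded: [162, 99, 44]

(0,1) stack=L1,L2,L3,L4,L5; from [0,0,0]:
+L1 (α=1) → [23, 10, 77]
+L2 (α=1/2) → [98, 30, 231/2]
+L3 (α=2/3) → [174, 38, 301/2]
+L4 (α=1/2) → [186, 259/2, 579/4]
+L5 (α=1/6) → [359/2, 595/4, 1033/8]
rounded: [180, 149, 129]

(1,0) stack=L1,L2,L3,L4,L5; from [0,0,0]:
+L1 (α=4/5) → [104/5, 16, 64]
+L2 (α=1/2) → [532/5, 24, 123]
+L3 (α=5/6) → [1619/10, 99, 263/6]
+L4 (α=1) → [141, 38, 75]
+L5 (α=1/7) → [1093/7, 299/7, 659/7]
→ [156, 43, 94]

at x=1,y=1 over L1,L2,L3,L4,L5,L6:
L1 α=1/2: [157/2, 251/2, 155/2]
L2 α=3/5: [529/5, 518/5, 491/5]
L3 α=3/5: [2108/25, 3871/25, 3397/25]
L4 α=3/4: [3452/25, 9271/100, 5797/100]
L5 α=2/3: [6202/75, 14671/300, 29597/300]
L6 α=1/2: [13777/150, 28171/600, 69797/600]
rounded: [92, 47, 116]

(0,1) stack=L1,L2,L3,L4,L5,L6; from [0,0,0]:
after L1 α=1: [23, 10, 77]
after L2 α=1/2: [98, 30, 231/2]
after L3 α=2/3: [174, 38, 301/2]
after L4 α=1/2: [186, 259/2, 579/4]
after L5 α=1/6: [359/2, 595/4, 1033/8]
after L6 α=1/2: [533/4, 751/8, 2257/16]
→ [133, 94, 141]

query (0,0) [L1,L2,L3,L4,L5,L7] — begin 0,0,0
+L1 (α=1/2) → [22, 31, 67/2]
+L2 (α=0) → [22, 31, 67/2]
+L3 (α=1/3) → [232/3, 316/3, 220/3]
+L4 (α=4/7) → [796/7, 464/7, 168]
+L5 (α=0) → [796/7, 464/7, 168]
+L7 (α=4/5) → [1832/35, 4832/35, 476/5]
= [52, 138, 95]

query (1,1) [L1,L2,L3,L4,L5] — begin 0,0,0
L1 α=1/2: [157/2, 251/2, 155/2]
L2 α=3/5: [529/5, 518/5, 491/5]
L3 α=3/5: [2108/25, 3871/25, 3397/25]
L4 α=3/4: [3452/25, 9271/100, 5797/100]
L5 α=2/3: [6202/75, 14671/300, 29597/300]
→ [83, 49, 99]
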